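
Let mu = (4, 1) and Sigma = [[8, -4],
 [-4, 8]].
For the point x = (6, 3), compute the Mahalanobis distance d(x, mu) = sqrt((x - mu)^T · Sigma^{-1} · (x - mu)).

Step 1 — centre the observation: (x - mu) = (2, 2).

Step 2 — invert Sigma. det(Sigma) = 8·8 - (-4)² = 48.
  Sigma^{-1} = (1/det) · [[d, -b], [-b, a]] = [[0.1667, 0.0833],
 [0.0833, 0.1667]].

Step 3 — form the quadratic (x - mu)^T · Sigma^{-1} · (x - mu):
  Sigma^{-1} · (x - mu) = (0.5, 0.5).
  (x - mu)^T · [Sigma^{-1} · (x - mu)] = (2)·(0.5) + (2)·(0.5) = 2.

Step 4 — take square root: d = √(2) ≈ 1.4142.

d(x, mu) = √(2) ≈ 1.4142


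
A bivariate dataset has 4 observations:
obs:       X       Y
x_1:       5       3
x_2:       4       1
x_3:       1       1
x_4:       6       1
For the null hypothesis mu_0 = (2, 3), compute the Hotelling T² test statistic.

Step 1 — sample mean vector:
  mean(X) = (5 + 4 + 1 + 6) / 4 = 16/4 = 4
  mean(Y) = (3 + 1 + 1 + 1) / 4 = 6/4 = 1.5
  x̄ = (4, 1.5),  deviation x̄ - mu_0 = (4, 1.5) - (2, 3) = (2, -1.5).

Step 2 — sample covariance matrix, S[i,j] = (1/(n-1)) · Σ_k (x_{k,i} - mean_i) · (x_{k,j} - mean_j), divisor n-1 = 3:
  S[X,X] = ((1)·(1) + (0)·(0) + (-3)·(-3) + (2)·(2)) / 3 = 14/3 = 4.6667
  S[X,Y] = ((1)·(1.5) + (0)·(-0.5) + (-3)·(-0.5) + (2)·(-0.5)) / 3 = 2/3 = 0.6667
  S[Y,Y] = ((1.5)·(1.5) + (-0.5)·(-0.5) + (-0.5)·(-0.5) + (-0.5)·(-0.5)) / 3 = 3/3 = 1
  S = [[4.6667, 0.6667],
 [0.6667, 1]].

Step 3 — invert S. det(S) = 4.6667·1 - (0.6667)² = 4.2222.
  S^{-1} = (1/det) · [[d, -b], [-b, a]] = [[0.2368, -0.1579],
 [-0.1579, 1.1053]].

Step 4 — quadratic form (x̄ - mu_0)^T · S^{-1} · (x̄ - mu_0):
  S^{-1} · (x̄ - mu_0) = (0.7105, -1.9737),
  (x̄ - mu_0)^T · [...] = (2)·(0.7105) + (-1.5)·(-1.9737) = 4.3816.

Step 5 — scale by n: T² = 4 · 4.3816 = 17.5263.

T² ≈ 17.5263


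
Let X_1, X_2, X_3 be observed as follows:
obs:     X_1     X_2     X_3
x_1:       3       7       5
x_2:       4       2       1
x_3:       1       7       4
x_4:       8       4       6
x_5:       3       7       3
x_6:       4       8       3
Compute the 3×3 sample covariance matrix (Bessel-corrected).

Step 1 — column means:
  mean(X_1) = (3 + 4 + 1 + 8 + 3 + 4) / 6 = 23/6 = 3.8333
  mean(X_2) = (7 + 2 + 7 + 4 + 7 + 8) / 6 = 35/6 = 5.8333
  mean(X_3) = (5 + 1 + 4 + 6 + 3 + 3) / 6 = 22/6 = 3.6667

Step 2 — sample covariance S[i,j] = (1/(n-1)) · Σ_k (x_{k,i} - mean_i) · (x_{k,j} - mean_j), with n-1 = 5.
  S[X_1,X_1] = ((-0.8333)·(-0.8333) + (0.1667)·(0.1667) + (-2.8333)·(-2.8333) + (4.1667)·(4.1667) + (-0.8333)·(-0.8333) + (0.1667)·(0.1667)) / 5 = 26.8333/5 = 5.3667
  S[X_1,X_2] = ((-0.8333)·(1.1667) + (0.1667)·(-3.8333) + (-2.8333)·(1.1667) + (4.1667)·(-1.8333) + (-0.8333)·(1.1667) + (0.1667)·(2.1667)) / 5 = -13.1667/5 = -2.6333
  S[X_1,X_3] = ((-0.8333)·(1.3333) + (0.1667)·(-2.6667) + (-2.8333)·(0.3333) + (4.1667)·(2.3333) + (-0.8333)·(-0.6667) + (0.1667)·(-0.6667)) / 5 = 7.6667/5 = 1.5333
  S[X_2,X_2] = ((1.1667)·(1.1667) + (-3.8333)·(-3.8333) + (1.1667)·(1.1667) + (-1.8333)·(-1.8333) + (1.1667)·(1.1667) + (2.1667)·(2.1667)) / 5 = 26.8333/5 = 5.3667
  S[X_2,X_3] = ((1.1667)·(1.3333) + (-3.8333)·(-2.6667) + (1.1667)·(0.3333) + (-1.8333)·(2.3333) + (1.1667)·(-0.6667) + (2.1667)·(-0.6667)) / 5 = 5.6667/5 = 1.1333
  S[X_3,X_3] = ((1.3333)·(1.3333) + (-2.6667)·(-2.6667) + (0.3333)·(0.3333) + (2.3333)·(2.3333) + (-0.6667)·(-0.6667) + (-0.6667)·(-0.6667)) / 5 = 15.3333/5 = 3.0667

S is symmetric (S[j,i] = S[i,j]). Assembling:

S = [[5.3667, -2.6333, 1.5333],
 [-2.6333, 5.3667, 1.1333],
 [1.5333, 1.1333, 3.0667]]


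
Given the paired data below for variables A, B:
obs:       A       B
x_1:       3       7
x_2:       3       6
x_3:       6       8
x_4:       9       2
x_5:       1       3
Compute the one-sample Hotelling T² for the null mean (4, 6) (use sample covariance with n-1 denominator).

Step 1 — sample mean vector:
  mean(A) = (3 + 3 + 6 + 9 + 1) / 5 = 22/5 = 4.4
  mean(B) = (7 + 6 + 8 + 2 + 3) / 5 = 26/5 = 5.2
  x̄ = (4.4, 5.2),  deviation x̄ - mu_0 = (4.4, 5.2) - (4, 6) = (0.4, -0.8).

Step 2 — sample covariance matrix, S[i,j] = (1/(n-1)) · Σ_k (x_{k,i} - mean_i) · (x_{k,j} - mean_j), divisor n-1 = 4:
  S[A,A] = ((-1.4)·(-1.4) + (-1.4)·(-1.4) + (1.6)·(1.6) + (4.6)·(4.6) + (-3.4)·(-3.4)) / 4 = 39.2/4 = 9.8
  S[A,B] = ((-1.4)·(1.8) + (-1.4)·(0.8) + (1.6)·(2.8) + (4.6)·(-3.2) + (-3.4)·(-2.2)) / 4 = -6.4/4 = -1.6
  S[B,B] = ((1.8)·(1.8) + (0.8)·(0.8) + (2.8)·(2.8) + (-3.2)·(-3.2) + (-2.2)·(-2.2)) / 4 = 26.8/4 = 6.7
  S = [[9.8, -1.6],
 [-1.6, 6.7]].

Step 3 — invert S. det(S) = 9.8·6.7 - (-1.6)² = 63.1.
  S^{-1} = (1/det) · [[d, -b], [-b, a]] = [[0.1062, 0.0254],
 [0.0254, 0.1553]].

Step 4 — quadratic form (x̄ - mu_0)^T · S^{-1} · (x̄ - mu_0):
  S^{-1} · (x̄ - mu_0) = (0.0222, -0.1141),
  (x̄ - mu_0)^T · [...] = (0.4)·(0.0222) + (-0.8)·(-0.1141) = 0.1002.

Step 5 — scale by n: T² = 5 · 0.1002 = 0.5008.

T² ≈ 0.5008


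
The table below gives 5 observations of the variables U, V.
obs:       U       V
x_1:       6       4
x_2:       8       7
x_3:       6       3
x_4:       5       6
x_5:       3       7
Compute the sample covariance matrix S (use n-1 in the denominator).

Step 1 — column means:
  mean(U) = (6 + 8 + 6 + 5 + 3) / 5 = 28/5 = 5.6
  mean(V) = (4 + 7 + 3 + 6 + 7) / 5 = 27/5 = 5.4

Step 2 — sample covariance S[i,j] = (1/(n-1)) · Σ_k (x_{k,i} - mean_i) · (x_{k,j} - mean_j), with n-1 = 4.
  S[U,U] = ((0.4)·(0.4) + (2.4)·(2.4) + (0.4)·(0.4) + (-0.6)·(-0.6) + (-2.6)·(-2.6)) / 4 = 13.2/4 = 3.3
  S[U,V] = ((0.4)·(-1.4) + (2.4)·(1.6) + (0.4)·(-2.4) + (-0.6)·(0.6) + (-2.6)·(1.6)) / 4 = -2.2/4 = -0.55
  S[V,V] = ((-1.4)·(-1.4) + (1.6)·(1.6) + (-2.4)·(-2.4) + (0.6)·(0.6) + (1.6)·(1.6)) / 4 = 13.2/4 = 3.3

S is symmetric (S[j,i] = S[i,j]). Assembling:

S = [[3.3, -0.55],
 [-0.55, 3.3]]


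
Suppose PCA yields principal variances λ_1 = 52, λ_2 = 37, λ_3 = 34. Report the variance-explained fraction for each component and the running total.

Step 1 — total variance = trace(Sigma) = Σ λ_i = 52 + 37 + 34 = 123.

Step 2 — fraction explained by component i = λ_i / Σ λ:
  PC1: 52/123 = 0.4228
  PC2: 37/123 = 0.3008
  PC3: 34/123 = 0.2764

Step 3 — cumulative fraction after k components = (λ_1 + ... + λ_k) / Σ λ:
  k = 1: 52/123 = 0.4228
  k = 2: (52 + 37)/123 = 89/123 = 0.7236
  k = 3: (52 + 37 + 34)/123 = 123/123 = 1

Summary (fraction, with percent):

explained: PC1 0.4228 (42.28%), PC2 0.3008 (30.08%), PC3 0.2764 (27.64%);  cumulative: 0.4228, 0.7236, 1


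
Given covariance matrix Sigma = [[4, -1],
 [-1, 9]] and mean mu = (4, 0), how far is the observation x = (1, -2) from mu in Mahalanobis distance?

Step 1 — centre the observation: (x - mu) = (-3, -2).

Step 2 — invert Sigma. det(Sigma) = 4·9 - (-1)² = 35.
  Sigma^{-1} = (1/det) · [[d, -b], [-b, a]] = [[0.2571, 0.0286],
 [0.0286, 0.1143]].

Step 3 — form the quadratic (x - mu)^T · Sigma^{-1} · (x - mu):
  Sigma^{-1} · (x - mu) = (-0.8286, -0.3143).
  (x - mu)^T · [Sigma^{-1} · (x - mu)] = (-3)·(-0.8286) + (-2)·(-0.3143) = 3.1143.

Step 4 — take square root: d = √(3.1143) ≈ 1.7647.

d(x, mu) = √(3.1143) ≈ 1.7647


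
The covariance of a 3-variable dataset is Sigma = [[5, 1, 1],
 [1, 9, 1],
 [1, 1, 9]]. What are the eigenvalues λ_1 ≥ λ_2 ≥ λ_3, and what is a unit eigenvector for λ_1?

Step 1 — characteristic polynomial p(λ) = det(λI - Sigma) = λ³ - tr·λ² + c_1·λ - det, where tr = trace, c_1 = sum of the principal 2×2 minors, det = det(Sigma):
  tr = 5 + 9 + 9 = 23,
  c_1 = (5·9 - (1)²) + (5·9 - (1)²) + (9·9 - (1)²) = 44 + 44 + 80 = 168,
  det = 5·(9·9 - (1)²) - (1)·((1)·9 - (1)·(1)) + (1)·((1)·(1) - 9·(1)) = 5·(80) - (1)·(8) + (1)·(-8) = 384.
  So p(λ) = λ³ - 23λ² + 168λ - 384.
Step 2 — look for an integer root (rational root theorem: any rational root is an integer divisor of 384). Testing λ = 8:
  p(8) = 512 - 1472 + 1344 - 384 = 0  ✓
  Dividing out (λ - 8): p(λ) = (λ - 8)(λ² - 15λ + 48).
Step 3 — remaining eigenvalues from the quadratic λ² - 15λ + 48 = 0:
  Δ = 15² - 4·48 = 225 - 192 = 33,  λ = (15 ± √33)/2 = (15 ± 5.7446)/2 ≈ 10.3723 or 4.6277.
  Sorted: λ_1 = 10.3723,  λ_2 = 8,  λ_3 = 4.6277  (check: sum = 23 = tr ✓).

Step 4 — unit eigenvector for λ_1 ≈ 10.3723: v spans the null space of (Sigma - λ_1 I), whose rows are
  r_1 = (-5.3723, 1, 1),  r_2 = (1, -1.3723, 1),  r_3 = (1, 1, -1.3723).
  v is orthogonal to every row, so take v ∝ r_1 × r_2 = ((1)·(1) - (1)·(-1.3723), (1)·(1) - (-5.3723)·(1), (-5.3723)·(-1.3723) - (1)·(1)) ≈ (2.3723, 6.3723, 6.3723).
  Let u = (2.3723, 6.3723, 6.3723).
  ||u|| = √((2.3723)² + (6.3723)² + (6.3723)²) = √(86.8397) ≈ 9.3188,  v_1 = u/||u|| ≈ (0.2546, 0.6838, 0.6838) (||v_1|| = 1).

λ_1 = 10.3723,  λ_2 = 8,  λ_3 = 4.6277;  v_1 ≈ (0.2546, 0.6838, 0.6838)


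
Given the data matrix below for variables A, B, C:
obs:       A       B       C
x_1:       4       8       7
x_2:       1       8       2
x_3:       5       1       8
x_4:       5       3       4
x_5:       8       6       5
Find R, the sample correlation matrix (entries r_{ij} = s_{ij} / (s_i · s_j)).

Step 1 — column means:
  mean(A) = (4 + 1 + 5 + 5 + 8) / 5 = 23/5 = 4.6
  mean(B) = (8 + 8 + 1 + 3 + 6) / 5 = 26/5 = 5.2
  mean(C) = (7 + 2 + 8 + 4 + 5) / 5 = 26/5 = 5.2

Step 2 — sample variances and covariances s[i,j] = (1/(n-1)) · Σ_k (x_{k,i} - mean_i) · (x_{k,j} - mean_j), with n-1 = 4:
  s[A,A] = ((-0.6)·(-0.6) + (-3.6)·(-3.6) + (0.4)·(0.4) + (0.4)·(0.4) + (3.4)·(3.4)) / 4 = 25.2/4 = 6.3
  s[A,B] = ((-0.6)·(2.8) + (-3.6)·(2.8) + (0.4)·(-4.2) + (0.4)·(-2.2) + (3.4)·(0.8)) / 4 = -11.6/4 = -2.9
  s[A,C] = ((-0.6)·(1.8) + (-3.6)·(-3.2) + (0.4)·(2.8) + (0.4)·(-1.2) + (3.4)·(-0.2)) / 4 = 10.4/4 = 2.6
  s[B,B] = ((2.8)·(2.8) + (2.8)·(2.8) + (-4.2)·(-4.2) + (-2.2)·(-2.2) + (0.8)·(0.8)) / 4 = 38.8/4 = 9.7
  s[B,C] = ((2.8)·(1.8) + (2.8)·(-3.2) + (-4.2)·(2.8) + (-2.2)·(-1.2) + (0.8)·(-0.2)) / 4 = -13.2/4 = -3.3
  s[C,C] = ((1.8)·(1.8) + (-3.2)·(-3.2) + (2.8)·(2.8) + (-1.2)·(-1.2) + (-0.2)·(-0.2)) / 4 = 22.8/4 = 5.7
  Sample standard deviations s_i = √(s[i,i]):
  s(A) = √(6.3) = 2.51
  s(B) = √(9.7) = 3.1145
  s(C) = √(5.7) = 2.3875

Step 3 — r_{ij} = s_{ij} / (s_i · s_j):
  r[A,A] = 1 (diagonal).
  r[A,B] = -2.9 / (2.51 · 3.1145) = -2.9 / 7.8173 = -0.371
  r[A,C] = 2.6 / (2.51 · 2.3875) = 2.6 / 5.9925 = 0.4339
  r[B,B] = 1 (diagonal).
  r[B,C] = -3.3 / (3.1145 · 2.3875) = -3.3 / 7.4357 = -0.4438
  r[C,C] = 1 (diagonal).

R is symmetric with unit diagonal. Assembling:

R = [[1, -0.371, 0.4339],
 [-0.371, 1, -0.4438],
 [0.4339, -0.4438, 1]]


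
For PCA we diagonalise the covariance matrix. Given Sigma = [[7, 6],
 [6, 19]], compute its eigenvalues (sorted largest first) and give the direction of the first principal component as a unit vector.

Step 1 — characteristic polynomial of 2×2 Sigma:
  det(Sigma - λI) = λ² - trace · λ + det = 0.
  trace = 7 + 19 = 26, det = 7·19 - (6)² = 97.
Step 2 — discriminant:
  Δ = trace² - 4·det = 676 - 388 = 288.
Step 3 — eigenvalues:
  λ = (trace ± √Δ)/2 = (26 ± 16.9706)/2,
  λ_1 = 21.4853,  λ_2 = 4.5147.

Step 4 — unit eigenvector for λ_1: solve (Sigma - λ_1 I)v = 0. First row:
  (7 - 21.4853)·v_x + (6)·v_y = 0, i.e. (-14.4853)·v_x + (6)·v_y = 0,
  so v ∝ (b, λ_1 - a) = (6, 14.4853) = u.
  ||u|| = √((6)² + (14.4853)²) = √(245.8234) ≈ 15.6788,
  v_1 = u/||u|| ≈ (0.3827, 0.9239) (||v_1|| = 1).

λ_1 = 21.4853,  λ_2 = 4.5147;  v_1 ≈ (0.3827, 0.9239)


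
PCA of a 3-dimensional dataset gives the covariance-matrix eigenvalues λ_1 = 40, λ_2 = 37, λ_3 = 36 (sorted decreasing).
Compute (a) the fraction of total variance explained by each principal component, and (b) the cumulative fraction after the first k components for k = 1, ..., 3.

Step 1 — total variance = trace(Sigma) = Σ λ_i = 40 + 37 + 36 = 113.

Step 2 — fraction explained by component i = λ_i / Σ λ:
  PC1: 40/113 = 0.354
  PC2: 37/113 = 0.3274
  PC3: 36/113 = 0.3186

Step 3 — cumulative fraction after k components = (λ_1 + ... + λ_k) / Σ λ:
  k = 1: 40/113 = 0.354
  k = 2: (40 + 37)/113 = 77/113 = 0.6814
  k = 3: (40 + 37 + 36)/113 = 113/113 = 1

Summary (fraction, with percent):

explained: PC1 0.354 (35.4%), PC2 0.3274 (32.74%), PC3 0.3186 (31.86%);  cumulative: 0.354, 0.6814, 1


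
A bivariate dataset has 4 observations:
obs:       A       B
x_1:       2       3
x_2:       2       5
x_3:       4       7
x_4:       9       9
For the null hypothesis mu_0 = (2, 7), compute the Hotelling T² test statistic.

Step 1 — sample mean vector:
  mean(A) = (2 + 2 + 4 + 9) / 4 = 17/4 = 4.25
  mean(B) = (3 + 5 + 7 + 9) / 4 = 24/4 = 6
  x̄ = (4.25, 6),  deviation x̄ - mu_0 = (4.25, 6) - (2, 7) = (2.25, -1).

Step 2 — sample covariance matrix, S[i,j] = (1/(n-1)) · Σ_k (x_{k,i} - mean_i) · (x_{k,j} - mean_j), divisor n-1 = 3:
  S[A,A] = ((-2.25)·(-2.25) + (-2.25)·(-2.25) + (-0.25)·(-0.25) + (4.75)·(4.75)) / 3 = 32.75/3 = 10.9167
  S[A,B] = ((-2.25)·(-3) + (-2.25)·(-1) + (-0.25)·(1) + (4.75)·(3)) / 3 = 23/3 = 7.6667
  S[B,B] = ((-3)·(-3) + (-1)·(-1) + (1)·(1) + (3)·(3)) / 3 = 20/3 = 6.6667
  S = [[10.9167, 7.6667],
 [7.6667, 6.6667]].

Step 3 — invert S. det(S) = 10.9167·6.6667 - (7.6667)² = 14.
  S^{-1} = (1/det) · [[d, -b], [-b, a]] = [[0.4762, -0.5476],
 [-0.5476, 0.7798]].

Step 4 — quadratic form (x̄ - mu_0)^T · S^{-1} · (x̄ - mu_0):
  S^{-1} · (x̄ - mu_0) = (1.619, -2.0119),
  (x̄ - mu_0)^T · [...] = (2.25)·(1.619) + (-1)·(-2.0119) = 5.6548.

Step 5 — scale by n: T² = 4 · 5.6548 = 22.619.

T² ≈ 22.619


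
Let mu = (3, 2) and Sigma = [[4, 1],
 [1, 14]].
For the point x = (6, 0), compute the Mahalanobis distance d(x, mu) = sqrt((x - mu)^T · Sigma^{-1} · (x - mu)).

Step 1 — centre the observation: (x - mu) = (3, -2).

Step 2 — invert Sigma. det(Sigma) = 4·14 - (1)² = 55.
  Sigma^{-1} = (1/det) · [[d, -b], [-b, a]] = [[0.2545, -0.0182],
 [-0.0182, 0.0727]].

Step 3 — form the quadratic (x - mu)^T · Sigma^{-1} · (x - mu):
  Sigma^{-1} · (x - mu) = (0.8, -0.2).
  (x - mu)^T · [Sigma^{-1} · (x - mu)] = (3)·(0.8) + (-2)·(-0.2) = 2.8.

Step 4 — take square root: d = √(2.8) ≈ 1.6733.

d(x, mu) = √(2.8) ≈ 1.6733


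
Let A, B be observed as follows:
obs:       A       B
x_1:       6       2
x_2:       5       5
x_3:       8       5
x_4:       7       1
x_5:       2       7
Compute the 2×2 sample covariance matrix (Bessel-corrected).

Step 1 — column means:
  mean(A) = (6 + 5 + 8 + 7 + 2) / 5 = 28/5 = 5.6
  mean(B) = (2 + 5 + 5 + 1 + 7) / 5 = 20/5 = 4

Step 2 — sample covariance S[i,j] = (1/(n-1)) · Σ_k (x_{k,i} - mean_i) · (x_{k,j} - mean_j), with n-1 = 4.
  S[A,A] = ((0.4)·(0.4) + (-0.6)·(-0.6) + (2.4)·(2.4) + (1.4)·(1.4) + (-3.6)·(-3.6)) / 4 = 21.2/4 = 5.3
  S[A,B] = ((0.4)·(-2) + (-0.6)·(1) + (2.4)·(1) + (1.4)·(-3) + (-3.6)·(3)) / 4 = -14/4 = -3.5
  S[B,B] = ((-2)·(-2) + (1)·(1) + (1)·(1) + (-3)·(-3) + (3)·(3)) / 4 = 24/4 = 6

S is symmetric (S[j,i] = S[i,j]). Assembling:

S = [[5.3, -3.5],
 [-3.5, 6]]


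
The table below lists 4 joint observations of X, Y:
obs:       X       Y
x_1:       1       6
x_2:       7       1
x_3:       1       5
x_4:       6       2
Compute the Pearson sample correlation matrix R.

Step 1 — column means:
  mean(X) = (1 + 7 + 1 + 6) / 4 = 15/4 = 3.75
  mean(Y) = (6 + 1 + 5 + 2) / 4 = 14/4 = 3.5

Step 2 — sample variances and covariances s[i,j] = (1/(n-1)) · Σ_k (x_{k,i} - mean_i) · (x_{k,j} - mean_j), with n-1 = 3:
  s[X,X] = ((-2.75)·(-2.75) + (3.25)·(3.25) + (-2.75)·(-2.75) + (2.25)·(2.25)) / 3 = 30.75/3 = 10.25
  s[X,Y] = ((-2.75)·(2.5) + (3.25)·(-2.5) + (-2.75)·(1.5) + (2.25)·(-1.5)) / 3 = -22.5/3 = -7.5
  s[Y,Y] = ((2.5)·(2.5) + (-2.5)·(-2.5) + (1.5)·(1.5) + (-1.5)·(-1.5)) / 3 = 17/3 = 5.6667
  Sample standard deviations s_i = √(s[i,i]):
  s(X) = √(10.25) = 3.2016
  s(Y) = √(5.6667) = 2.3805

Step 3 — r_{ij} = s_{ij} / (s_i · s_j):
  r[X,X] = 1 (diagonal).
  r[X,Y] = -7.5 / (3.2016 · 2.3805) = -7.5 / 7.6212 = -0.9841
  r[Y,Y] = 1 (diagonal).

R is symmetric with unit diagonal. Assembling:

R = [[1, -0.9841],
 [-0.9841, 1]]


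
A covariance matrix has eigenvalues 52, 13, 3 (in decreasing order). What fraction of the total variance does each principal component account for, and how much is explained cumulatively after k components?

Step 1 — total variance = trace(Sigma) = Σ λ_i = 52 + 13 + 3 = 68.

Step 2 — fraction explained by component i = λ_i / Σ λ:
  PC1: 52/68 = 0.7647
  PC2: 13/68 = 0.1912
  PC3: 3/68 = 0.0441

Step 3 — cumulative fraction after k components = (λ_1 + ... + λ_k) / Σ λ:
  k = 1: 52/68 = 0.7647
  k = 2: (52 + 13)/68 = 65/68 = 0.9559
  k = 3: (52 + 13 + 3)/68 = 68/68 = 1

Summary (fraction, with percent):

explained: PC1 0.7647 (76.47%), PC2 0.1912 (19.12%), PC3 0.0441 (4.41%);  cumulative: 0.7647, 0.9559, 1


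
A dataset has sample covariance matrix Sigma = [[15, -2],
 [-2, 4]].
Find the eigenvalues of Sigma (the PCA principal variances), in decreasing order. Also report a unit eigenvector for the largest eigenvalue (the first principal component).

Step 1 — characteristic polynomial of 2×2 Sigma:
  det(Sigma - λI) = λ² - trace · λ + det = 0.
  trace = 15 + 4 = 19, det = 15·4 - (-2)² = 56.
Step 2 — discriminant:
  Δ = trace² - 4·det = 361 - 224 = 137.
Step 3 — eigenvalues:
  λ = (trace ± √Δ)/2 = (19 ± 11.7047)/2,
  λ_1 = 15.3523,  λ_2 = 3.6477.

Step 4 — unit eigenvector for λ_1: solve (Sigma - λ_1 I)v = 0. First row:
  (15 - 15.3523)·v_x + (-2)·v_y = 0, i.e. (-0.3523)·v_x + (-2)·v_y = 0,
  so v ∝ (b, λ_1 - a) = (-2, 0.3523); multiply by -1 so the first entry is positive: u = (2, -0.3523).
  ||u|| = √((2)² + (-0.3523)²) = √(4.1242) ≈ 2.0308,
  v_1 = u/||u|| ≈ (0.9848, -0.1735) (||v_1|| = 1).

λ_1 = 15.3523,  λ_2 = 3.6477;  v_1 ≈ (0.9848, -0.1735)


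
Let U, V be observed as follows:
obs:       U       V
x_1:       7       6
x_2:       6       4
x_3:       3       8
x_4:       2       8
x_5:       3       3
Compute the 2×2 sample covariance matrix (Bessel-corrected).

Step 1 — column means:
  mean(U) = (7 + 6 + 3 + 2 + 3) / 5 = 21/5 = 4.2
  mean(V) = (6 + 4 + 8 + 8 + 3) / 5 = 29/5 = 5.8

Step 2 — sample covariance S[i,j] = (1/(n-1)) · Σ_k (x_{k,i} - mean_i) · (x_{k,j} - mean_j), with n-1 = 4.
  S[U,U] = ((2.8)·(2.8) + (1.8)·(1.8) + (-1.2)·(-1.2) + (-2.2)·(-2.2) + (-1.2)·(-1.2)) / 4 = 18.8/4 = 4.7
  S[U,V] = ((2.8)·(0.2) + (1.8)·(-1.8) + (-1.2)·(2.2) + (-2.2)·(2.2) + (-1.2)·(-2.8)) / 4 = -6.8/4 = -1.7
  S[V,V] = ((0.2)·(0.2) + (-1.8)·(-1.8) + (2.2)·(2.2) + (2.2)·(2.2) + (-2.8)·(-2.8)) / 4 = 20.8/4 = 5.2

S is symmetric (S[j,i] = S[i,j]). Assembling:

S = [[4.7, -1.7],
 [-1.7, 5.2]]


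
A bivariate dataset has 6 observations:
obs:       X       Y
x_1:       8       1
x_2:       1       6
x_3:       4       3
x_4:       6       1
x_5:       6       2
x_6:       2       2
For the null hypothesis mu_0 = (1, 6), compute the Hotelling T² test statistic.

Step 1 — sample mean vector:
  mean(X) = (8 + 1 + 4 + 6 + 6 + 2) / 6 = 27/6 = 4.5
  mean(Y) = (1 + 6 + 3 + 1 + 2 + 2) / 6 = 15/6 = 2.5
  x̄ = (4.5, 2.5),  deviation x̄ - mu_0 = (4.5, 2.5) - (1, 6) = (3.5, -3.5).

Step 2 — sample covariance matrix, S[i,j] = (1/(n-1)) · Σ_k (x_{k,i} - mean_i) · (x_{k,j} - mean_j), divisor n-1 = 5:
  S[X,X] = ((3.5)·(3.5) + (-3.5)·(-3.5) + (-0.5)·(-0.5) + (1.5)·(1.5) + (1.5)·(1.5) + (-2.5)·(-2.5)) / 5 = 35.5/5 = 7.1
  S[X,Y] = ((3.5)·(-1.5) + (-3.5)·(3.5) + (-0.5)·(0.5) + (1.5)·(-1.5) + (1.5)·(-0.5) + (-2.5)·(-0.5)) / 5 = -19.5/5 = -3.9
  S[Y,Y] = ((-1.5)·(-1.5) + (3.5)·(3.5) + (0.5)·(0.5) + (-1.5)·(-1.5) + (-0.5)·(-0.5) + (-0.5)·(-0.5)) / 5 = 17.5/5 = 3.5
  S = [[7.1, -3.9],
 [-3.9, 3.5]].

Step 3 — invert S. det(S) = 7.1·3.5 - (-3.9)² = 9.64.
  S^{-1} = (1/det) · [[d, -b], [-b, a]] = [[0.3631, 0.4046],
 [0.4046, 0.7365]].

Step 4 — quadratic form (x̄ - mu_0)^T · S^{-1} · (x̄ - mu_0):
  S^{-1} · (x̄ - mu_0) = (-0.1452, -1.1618),
  (x̄ - mu_0)^T · [...] = (3.5)·(-0.1452) + (-3.5)·(-1.1618) = 3.5581.

Step 5 — scale by n: T² = 6 · 3.5581 = 21.3485.

T² ≈ 21.3485


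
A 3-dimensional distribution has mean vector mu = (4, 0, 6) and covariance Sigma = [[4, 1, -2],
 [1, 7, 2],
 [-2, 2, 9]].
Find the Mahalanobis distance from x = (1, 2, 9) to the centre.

Step 1 — centre the observation: (x - mu) = (-3, 2, 3).

Step 2 — invert Sigma (cofactor / det for 3×3, or solve directly):
  Sigma^{-1} = [[0.3089, -0.0681, 0.0838],
 [-0.0681, 0.1675, -0.0524],
 [0.0838, -0.0524, 0.1414]].

Step 3 — form the quadratic (x - mu)^T · Sigma^{-1} · (x - mu):
  Sigma^{-1} · (x - mu) = (-0.8115, 0.3822, 0.0681).
  (x - mu)^T · [Sigma^{-1} · (x - mu)] = (-3)·(-0.8115) + (2)·(0.3822) + (3)·(0.0681) = 3.4031.

Step 4 — take square root: d = √(3.4031) ≈ 1.8448.

d(x, mu) = √(3.4031) ≈ 1.8448


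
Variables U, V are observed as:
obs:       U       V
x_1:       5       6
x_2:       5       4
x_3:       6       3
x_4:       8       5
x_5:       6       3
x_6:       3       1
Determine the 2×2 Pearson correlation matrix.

Step 1 — column means:
  mean(U) = (5 + 5 + 6 + 8 + 6 + 3) / 6 = 33/6 = 5.5
  mean(V) = (6 + 4 + 3 + 5 + 3 + 1) / 6 = 22/6 = 3.6667

Step 2 — sample variances and covariances s[i,j] = (1/(n-1)) · Σ_k (x_{k,i} - mean_i) · (x_{k,j} - mean_j), with n-1 = 5:
  s[U,U] = ((-0.5)·(-0.5) + (-0.5)·(-0.5) + (0.5)·(0.5) + (2.5)·(2.5) + (0.5)·(0.5) + (-2.5)·(-2.5)) / 5 = 13.5/5 = 2.7
  s[U,V] = ((-0.5)·(2.3333) + (-0.5)·(0.3333) + (0.5)·(-0.6667) + (2.5)·(1.3333) + (0.5)·(-0.6667) + (-2.5)·(-2.6667)) / 5 = 8/5 = 1.6
  s[V,V] = ((2.3333)·(2.3333) + (0.3333)·(0.3333) + (-0.6667)·(-0.6667) + (1.3333)·(1.3333) + (-0.6667)·(-0.6667) + (-2.6667)·(-2.6667)) / 5 = 15.3333/5 = 3.0667
  Sample standard deviations s_i = √(s[i,i]):
  s(U) = √(2.7) = 1.6432
  s(V) = √(3.0667) = 1.7512

Step 3 — r_{ij} = s_{ij} / (s_i · s_j):
  r[U,U] = 1 (diagonal).
  r[U,V] = 1.6 / (1.6432 · 1.7512) = 1.6 / 2.8775 = 0.556
  r[V,V] = 1 (diagonal).

R is symmetric with unit diagonal. Assembling:

R = [[1, 0.556],
 [0.556, 1]]


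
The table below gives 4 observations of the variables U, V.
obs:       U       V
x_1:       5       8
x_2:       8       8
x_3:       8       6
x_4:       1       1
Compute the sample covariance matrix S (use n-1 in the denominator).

Step 1 — column means:
  mean(U) = (5 + 8 + 8 + 1) / 4 = 22/4 = 5.5
  mean(V) = (8 + 8 + 6 + 1) / 4 = 23/4 = 5.75

Step 2 — sample covariance S[i,j] = (1/(n-1)) · Σ_k (x_{k,i} - mean_i) · (x_{k,j} - mean_j), with n-1 = 3.
  S[U,U] = ((-0.5)·(-0.5) + (2.5)·(2.5) + (2.5)·(2.5) + (-4.5)·(-4.5)) / 3 = 33/3 = 11
  S[U,V] = ((-0.5)·(2.25) + (2.5)·(2.25) + (2.5)·(0.25) + (-4.5)·(-4.75)) / 3 = 26.5/3 = 8.8333
  S[V,V] = ((2.25)·(2.25) + (2.25)·(2.25) + (0.25)·(0.25) + (-4.75)·(-4.75)) / 3 = 32.75/3 = 10.9167

S is symmetric (S[j,i] = S[i,j]). Assembling:

S = [[11, 8.8333],
 [8.8333, 10.9167]]


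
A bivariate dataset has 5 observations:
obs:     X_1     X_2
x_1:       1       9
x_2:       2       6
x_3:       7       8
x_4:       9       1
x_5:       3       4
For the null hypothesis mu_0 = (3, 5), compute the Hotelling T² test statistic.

Step 1 — sample mean vector:
  mean(X_1) = (1 + 2 + 7 + 9 + 3) / 5 = 22/5 = 4.4
  mean(X_2) = (9 + 6 + 8 + 1 + 4) / 5 = 28/5 = 5.6
  x̄ = (4.4, 5.6),  deviation x̄ - mu_0 = (4.4, 5.6) - (3, 5) = (1.4, 0.6).

Step 2 — sample covariance matrix, S[i,j] = (1/(n-1)) · Σ_k (x_{k,i} - mean_i) · (x_{k,j} - mean_j), divisor n-1 = 4:
  S[X_1,X_1] = ((-3.4)·(-3.4) + (-2.4)·(-2.4) + (2.6)·(2.6) + (4.6)·(4.6) + (-1.4)·(-1.4)) / 4 = 47.2/4 = 11.8
  S[X_1,X_2] = ((-3.4)·(3.4) + (-2.4)·(0.4) + (2.6)·(2.4) + (4.6)·(-4.6) + (-1.4)·(-1.6)) / 4 = -25.2/4 = -6.3
  S[X_2,X_2] = ((3.4)·(3.4) + (0.4)·(0.4) + (2.4)·(2.4) + (-4.6)·(-4.6) + (-1.6)·(-1.6)) / 4 = 41.2/4 = 10.3
  S = [[11.8, -6.3],
 [-6.3, 10.3]].

Step 3 — invert S. det(S) = 11.8·10.3 - (-6.3)² = 81.85.
  S^{-1} = (1/det) · [[d, -b], [-b, a]] = [[0.1258, 0.077],
 [0.077, 0.1442]].

Step 4 — quadratic form (x̄ - mu_0)^T · S^{-1} · (x̄ - mu_0):
  S^{-1} · (x̄ - mu_0) = (0.2224, 0.1943),
  (x̄ - mu_0)^T · [...] = (1.4)·(0.2224) + (0.6)·(0.1943) = 0.4279.

Step 5 — scale by n: T² = 5 · 0.4279 = 2.1393.

T² ≈ 2.1393


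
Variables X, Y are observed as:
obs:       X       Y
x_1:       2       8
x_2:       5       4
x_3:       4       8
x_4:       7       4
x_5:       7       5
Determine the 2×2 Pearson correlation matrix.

Step 1 — column means:
  mean(X) = (2 + 5 + 4 + 7 + 7) / 5 = 25/5 = 5
  mean(Y) = (8 + 4 + 8 + 4 + 5) / 5 = 29/5 = 5.8

Step 2 — sample variances and covariances s[i,j] = (1/(n-1)) · Σ_k (x_{k,i} - mean_i) · (x_{k,j} - mean_j), with n-1 = 4:
  s[X,X] = ((-3)·(-3) + (0)·(0) + (-1)·(-1) + (2)·(2) + (2)·(2)) / 4 = 18/4 = 4.5
  s[X,Y] = ((-3)·(2.2) + (0)·(-1.8) + (-1)·(2.2) + (2)·(-1.8) + (2)·(-0.8)) / 4 = -14/4 = -3.5
  s[Y,Y] = ((2.2)·(2.2) + (-1.8)·(-1.8) + (2.2)·(2.2) + (-1.8)·(-1.8) + (-0.8)·(-0.8)) / 4 = 16.8/4 = 4.2
  Sample standard deviations s_i = √(s[i,i]):
  s(X) = √(4.5) = 2.1213
  s(Y) = √(4.2) = 2.0494

Step 3 — r_{ij} = s_{ij} / (s_i · s_j):
  r[X,X] = 1 (diagonal).
  r[X,Y] = -3.5 / (2.1213 · 2.0494) = -3.5 / 4.3474 = -0.8051
  r[Y,Y] = 1 (diagonal).

R is symmetric with unit diagonal. Assembling:

R = [[1, -0.8051],
 [-0.8051, 1]]


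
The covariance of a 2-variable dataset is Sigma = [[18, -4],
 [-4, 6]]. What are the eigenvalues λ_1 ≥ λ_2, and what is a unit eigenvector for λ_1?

Step 1 — characteristic polynomial of 2×2 Sigma:
  det(Sigma - λI) = λ² - trace · λ + det = 0.
  trace = 18 + 6 = 24, det = 18·6 - (-4)² = 92.
Step 2 — discriminant:
  Δ = trace² - 4·det = 576 - 368 = 208.
Step 3 — eigenvalues:
  λ = (trace ± √Δ)/2 = (24 ± 14.4222)/2,
  λ_1 = 19.2111,  λ_2 = 4.7889.

Step 4 — unit eigenvector for λ_1: solve (Sigma - λ_1 I)v = 0. First row:
  (18 - 19.2111)·v_x + (-4)·v_y = 0, i.e. (-1.2111)·v_x + (-4)·v_y = 0,
  so v ∝ (b, λ_1 - a) = (-4, 1.2111); multiply by -1 so the first entry is positive: u = (4, -1.2111).
  ||u|| = √((4)² + (-1.2111)²) = √(17.4668) ≈ 4.1793,
  v_1 = u/||u|| ≈ (0.9571, -0.2898) (||v_1|| = 1).

λ_1 = 19.2111,  λ_2 = 4.7889;  v_1 ≈ (0.9571, -0.2898)


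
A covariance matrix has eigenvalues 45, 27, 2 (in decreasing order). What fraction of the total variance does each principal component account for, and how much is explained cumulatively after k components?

Step 1 — total variance = trace(Sigma) = Σ λ_i = 45 + 27 + 2 = 74.

Step 2 — fraction explained by component i = λ_i / Σ λ:
  PC1: 45/74 = 0.6081
  PC2: 27/74 = 0.3649
  PC3: 2/74 = 0.027

Step 3 — cumulative fraction after k components = (λ_1 + ... + λ_k) / Σ λ:
  k = 1: 45/74 = 0.6081
  k = 2: (45 + 27)/74 = 72/74 = 0.973
  k = 3: (45 + 27 + 2)/74 = 74/74 = 1

Summary (fraction, with percent):

explained: PC1 0.6081 (60.81%), PC2 0.3649 (36.49%), PC3 0.027 (2.7%);  cumulative: 0.6081, 0.973, 1


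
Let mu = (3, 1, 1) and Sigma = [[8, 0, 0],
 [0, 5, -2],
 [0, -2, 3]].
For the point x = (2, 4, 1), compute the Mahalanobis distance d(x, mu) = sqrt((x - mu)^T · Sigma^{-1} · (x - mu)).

Step 1 — centre the observation: (x - mu) = (-1, 3, 0).

Step 2 — invert Sigma (cofactor / det for 3×3, or solve directly):
  Sigma^{-1} = [[0.125, 0, 0],
 [0, 0.2727, 0.1818],
 [0, 0.1818, 0.4545]].

Step 3 — form the quadratic (x - mu)^T · Sigma^{-1} · (x - mu):
  Sigma^{-1} · (x - mu) = (-0.125, 0.8182, 0.5455).
  (x - mu)^T · [Sigma^{-1} · (x - mu)] = (-1)·(-0.125) + (3)·(0.8182) + (0)·(0.5455) = 2.5795.

Step 4 — take square root: d = √(2.5795) ≈ 1.6061.

d(x, mu) = √(2.5795) ≈ 1.6061


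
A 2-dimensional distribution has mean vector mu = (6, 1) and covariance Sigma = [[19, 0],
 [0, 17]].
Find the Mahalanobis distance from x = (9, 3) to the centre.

Step 1 — centre the observation: (x - mu) = (3, 2).

Step 2 — invert Sigma. det(Sigma) = 19·17 - (0)² = 323.
  Sigma^{-1} = (1/det) · [[d, -b], [-b, a]] = [[0.0526, 0],
 [0, 0.0588]].

Step 3 — form the quadratic (x - mu)^T · Sigma^{-1} · (x - mu):
  Sigma^{-1} · (x - mu) = (0.1579, 0.1176).
  (x - mu)^T · [Sigma^{-1} · (x - mu)] = (3)·(0.1579) + (2)·(0.1176) = 0.709.

Step 4 — take square root: d = √(0.709) ≈ 0.842.

d(x, mu) = √(0.709) ≈ 0.842


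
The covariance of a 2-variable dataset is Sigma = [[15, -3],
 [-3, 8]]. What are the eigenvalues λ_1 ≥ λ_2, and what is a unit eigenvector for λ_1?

Step 1 — characteristic polynomial of 2×2 Sigma:
  det(Sigma - λI) = λ² - trace · λ + det = 0.
  trace = 15 + 8 = 23, det = 15·8 - (-3)² = 111.
Step 2 — discriminant:
  Δ = trace² - 4·det = 529 - 444 = 85.
Step 3 — eigenvalues:
  λ = (trace ± √Δ)/2 = (23 ± 9.2195)/2,
  λ_1 = 16.1098,  λ_2 = 6.8902.

Step 4 — unit eigenvector for λ_1: solve (Sigma - λ_1 I)v = 0. First row:
  (15 - 16.1098)·v_x + (-3)·v_y = 0, i.e. (-1.1098)·v_x + (-3)·v_y = 0,
  so v ∝ (b, λ_1 - a) = (-3, 1.1098); multiply by -1 so the first entry is positive: u = (3, -1.1098).
  ||u|| = √((3)² + (-1.1098)²) = √(10.2316) ≈ 3.1987,
  v_1 = u/||u|| ≈ (0.9379, -0.3469) (||v_1|| = 1).

λ_1 = 16.1098,  λ_2 = 6.8902;  v_1 ≈ (0.9379, -0.3469)


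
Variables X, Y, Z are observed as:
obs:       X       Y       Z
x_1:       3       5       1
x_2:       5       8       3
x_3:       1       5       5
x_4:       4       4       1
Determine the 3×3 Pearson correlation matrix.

Step 1 — column means:
  mean(X) = (3 + 5 + 1 + 4) / 4 = 13/4 = 3.25
  mean(Y) = (5 + 8 + 5 + 4) / 4 = 22/4 = 5.5
  mean(Z) = (1 + 3 + 5 + 1) / 4 = 10/4 = 2.5

Step 2 — sample variances and covariances s[i,j] = (1/(n-1)) · Σ_k (x_{k,i} - mean_i) · (x_{k,j} - mean_j), with n-1 = 3:
  s[X,X] = ((-0.25)·(-0.25) + (1.75)·(1.75) + (-2.25)·(-2.25) + (0.75)·(0.75)) / 3 = 8.75/3 = 2.9167
  s[X,Y] = ((-0.25)·(-0.5) + (1.75)·(2.5) + (-2.25)·(-0.5) + (0.75)·(-1.5)) / 3 = 4.5/3 = 1.5
  s[X,Z] = ((-0.25)·(-1.5) + (1.75)·(0.5) + (-2.25)·(2.5) + (0.75)·(-1.5)) / 3 = -5.5/3 = -1.8333
  s[Y,Y] = ((-0.5)·(-0.5) + (2.5)·(2.5) + (-0.5)·(-0.5) + (-1.5)·(-1.5)) / 3 = 9/3 = 3
  s[Y,Z] = ((-0.5)·(-1.5) + (2.5)·(0.5) + (-0.5)·(2.5) + (-1.5)·(-1.5)) / 3 = 3/3 = 1
  s[Z,Z] = ((-1.5)·(-1.5) + (0.5)·(0.5) + (2.5)·(2.5) + (-1.5)·(-1.5)) / 3 = 11/3 = 3.6667
  Sample standard deviations s_i = √(s[i,i]):
  s(X) = √(2.9167) = 1.7078
  s(Y) = √(3) = 1.7321
  s(Z) = √(3.6667) = 1.9149

Step 3 — r_{ij} = s_{ij} / (s_i · s_j):
  r[X,X] = 1 (diagonal).
  r[X,Y] = 1.5 / (1.7078 · 1.7321) = 1.5 / 2.958 = 0.5071
  r[X,Z] = -1.8333 / (1.7078 · 1.9149) = -1.8333 / 3.2702 = -0.5606
  r[Y,Y] = 1 (diagonal).
  r[Y,Z] = 1 / (1.7321 · 1.9149) = 1 / 3.3166 = 0.3015
  r[Z,Z] = 1 (diagonal).

R is symmetric with unit diagonal. Assembling:

R = [[1, 0.5071, -0.5606],
 [0.5071, 1, 0.3015],
 [-0.5606, 0.3015, 1]]


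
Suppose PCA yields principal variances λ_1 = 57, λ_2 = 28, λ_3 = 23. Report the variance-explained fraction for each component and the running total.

Step 1 — total variance = trace(Sigma) = Σ λ_i = 57 + 28 + 23 = 108.

Step 2 — fraction explained by component i = λ_i / Σ λ:
  PC1: 57/108 = 0.5278
  PC2: 28/108 = 0.2593
  PC3: 23/108 = 0.213

Step 3 — cumulative fraction after k components = (λ_1 + ... + λ_k) / Σ λ:
  k = 1: 57/108 = 0.5278
  k = 2: (57 + 28)/108 = 85/108 = 0.787
  k = 3: (57 + 28 + 23)/108 = 108/108 = 1

Summary (fraction, with percent):

explained: PC1 0.5278 (52.78%), PC2 0.2593 (25.93%), PC3 0.213 (21.3%);  cumulative: 0.5278, 0.787, 1


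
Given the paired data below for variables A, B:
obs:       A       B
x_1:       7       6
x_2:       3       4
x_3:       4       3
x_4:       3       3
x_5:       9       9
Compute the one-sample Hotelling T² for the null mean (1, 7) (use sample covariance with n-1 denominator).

Step 1 — sample mean vector:
  mean(A) = (7 + 3 + 4 + 3 + 9) / 5 = 26/5 = 5.2
  mean(B) = (6 + 4 + 3 + 3 + 9) / 5 = 25/5 = 5
  x̄ = (5.2, 5),  deviation x̄ - mu_0 = (5.2, 5) - (1, 7) = (4.2, -2).

Step 2 — sample covariance matrix, S[i,j] = (1/(n-1)) · Σ_k (x_{k,i} - mean_i) · (x_{k,j} - mean_j), divisor n-1 = 4:
  S[A,A] = ((1.8)·(1.8) + (-2.2)·(-2.2) + (-1.2)·(-1.2) + (-2.2)·(-2.2) + (3.8)·(3.8)) / 4 = 28.8/4 = 7.2
  S[A,B] = ((1.8)·(1) + (-2.2)·(-1) + (-1.2)·(-2) + (-2.2)·(-2) + (3.8)·(4)) / 4 = 26/4 = 6.5
  S[B,B] = ((1)·(1) + (-1)·(-1) + (-2)·(-2) + (-2)·(-2) + (4)·(4)) / 4 = 26/4 = 6.5
  S = [[7.2, 6.5],
 [6.5, 6.5]].

Step 3 — invert S. det(S) = 7.2·6.5 - (6.5)² = 4.55.
  S^{-1} = (1/det) · [[d, -b], [-b, a]] = [[1.4286, -1.4286],
 [-1.4286, 1.5824]].

Step 4 — quadratic form (x̄ - mu_0)^T · S^{-1} · (x̄ - mu_0):
  S^{-1} · (x̄ - mu_0) = (8.8571, -9.1648),
  (x̄ - mu_0)^T · [...] = (4.2)·(8.8571) + (-2)·(-9.1648) = 55.5297.

Step 5 — scale by n: T² = 5 · 55.5297 = 277.6484.

T² ≈ 277.6484


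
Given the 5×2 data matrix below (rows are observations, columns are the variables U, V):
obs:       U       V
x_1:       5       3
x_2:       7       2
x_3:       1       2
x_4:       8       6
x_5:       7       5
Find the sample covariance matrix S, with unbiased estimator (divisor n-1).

Step 1 — column means:
  mean(U) = (5 + 7 + 1 + 8 + 7) / 5 = 28/5 = 5.6
  mean(V) = (3 + 2 + 2 + 6 + 5) / 5 = 18/5 = 3.6

Step 2 — sample covariance S[i,j] = (1/(n-1)) · Σ_k (x_{k,i} - mean_i) · (x_{k,j} - mean_j), with n-1 = 4.
  S[U,U] = ((-0.6)·(-0.6) + (1.4)·(1.4) + (-4.6)·(-4.6) + (2.4)·(2.4) + (1.4)·(1.4)) / 4 = 31.2/4 = 7.8
  S[U,V] = ((-0.6)·(-0.6) + (1.4)·(-1.6) + (-4.6)·(-1.6) + (2.4)·(2.4) + (1.4)·(1.4)) / 4 = 13.2/4 = 3.3
  S[V,V] = ((-0.6)·(-0.6) + (-1.6)·(-1.6) + (-1.6)·(-1.6) + (2.4)·(2.4) + (1.4)·(1.4)) / 4 = 13.2/4 = 3.3

S is symmetric (S[j,i] = S[i,j]). Assembling:

S = [[7.8, 3.3],
 [3.3, 3.3]]


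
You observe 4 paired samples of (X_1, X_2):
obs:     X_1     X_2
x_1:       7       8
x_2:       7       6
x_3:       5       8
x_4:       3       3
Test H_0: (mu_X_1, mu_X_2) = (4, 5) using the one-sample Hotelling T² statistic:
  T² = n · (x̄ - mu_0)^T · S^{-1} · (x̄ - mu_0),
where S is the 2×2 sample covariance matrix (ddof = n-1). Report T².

Step 1 — sample mean vector:
  mean(X_1) = (7 + 7 + 5 + 3) / 4 = 22/4 = 5.5
  mean(X_2) = (8 + 6 + 8 + 3) / 4 = 25/4 = 6.25
  x̄ = (5.5, 6.25),  deviation x̄ - mu_0 = (5.5, 6.25) - (4, 5) = (1.5, 1.25).

Step 2 — sample covariance matrix, S[i,j] = (1/(n-1)) · Σ_k (x_{k,i} - mean_i) · (x_{k,j} - mean_j), divisor n-1 = 3:
  S[X_1,X_1] = ((1.5)·(1.5) + (1.5)·(1.5) + (-0.5)·(-0.5) + (-2.5)·(-2.5)) / 3 = 11/3 = 3.6667
  S[X_1,X_2] = ((1.5)·(1.75) + (1.5)·(-0.25) + (-0.5)·(1.75) + (-2.5)·(-3.25)) / 3 = 9.5/3 = 3.1667
  S[X_2,X_2] = ((1.75)·(1.75) + (-0.25)·(-0.25) + (1.75)·(1.75) + (-3.25)·(-3.25)) / 3 = 16.75/3 = 5.5833
  S = [[3.6667, 3.1667],
 [3.1667, 5.5833]].

Step 3 — invert S. det(S) = 3.6667·5.5833 - (3.1667)² = 10.4444.
  S^{-1} = (1/det) · [[d, -b], [-b, a]] = [[0.5346, -0.3032],
 [-0.3032, 0.3511]].

Step 4 — quadratic form (x̄ - mu_0)^T · S^{-1} · (x̄ - mu_0):
  S^{-1} · (x̄ - mu_0) = (0.4229, -0.016),
  (x̄ - mu_0)^T · [...] = (1.5)·(0.4229) + (1.25)·(-0.016) = 0.6144.

Step 5 — scale by n: T² = 4 · 0.6144 = 2.4574.

T² ≈ 2.4574


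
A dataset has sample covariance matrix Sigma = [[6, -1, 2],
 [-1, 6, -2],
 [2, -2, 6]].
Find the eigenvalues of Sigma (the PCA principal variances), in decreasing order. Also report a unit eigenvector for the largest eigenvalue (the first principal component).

Step 1 — characteristic polynomial p(λ) = det(λI - Sigma) = λ³ - tr·λ² + c_1·λ - det, where tr = trace, c_1 = sum of the principal 2×2 minors, det = det(Sigma):
  tr = 6 + 6 + 6 = 18,
  c_1 = (6·6 - (-1)²) + (6·6 - (2)²) + (6·6 - (-2)²) = 35 + 32 + 32 = 99,
  det = 6·(6·6 - (-2)²) - (-1)·((-1)·6 - (-2)·(2)) + (2)·((-1)·(-2) - 6·(2)) = 6·(32) - (-1)·(-2) + (2)·(-10) = 170.
  So p(λ) = λ³ - 18λ² + 99λ - 170.
Step 2 — look for an integer root (rational root theorem: any rational root is an integer divisor of 170). Testing λ = 5:
  p(5) = 125 - 450 + 495 - 170 = 0  ✓
  Dividing out (λ - 5): p(λ) = (λ - 5)(λ² - 13λ + 34).
Step 3 — remaining eigenvalues from the quadratic λ² - 13λ + 34 = 0:
  Δ = 13² - 4·34 = 169 - 136 = 33,  λ = (13 ± √33)/2 = (13 ± 5.7446)/2 ≈ 9.3723 or 3.6277.
  Sorted: λ_1 = 9.3723,  λ_2 = 5,  λ_3 = 3.6277  (check: sum = 18 = tr ✓).

Step 4 — unit eigenvector for λ_1 ≈ 9.3723: v spans the null space of (Sigma - λ_1 I), whose rows are
  r_1 = (-3.3723, -1, 2),  r_2 = (-1, -3.3723, -2),  r_3 = (2, -2, -3.3723).
  v is orthogonal to every row, so take v ∝ r_1 × r_2 = ((-1)·(-2) - (2)·(-3.3723), (2)·(-1) - (-3.3723)·(-2), (-3.3723)·(-3.3723) - (-1)·(-1)) ≈ (8.7446, -8.7446, 10.3723).
  Let u = (8.7446, -8.7446, 10.3723).
  ||u|| = √((8.7446)² + (-8.7446)² + (10.3723)²) = √(260.519) ≈ 16.1406,  v_1 = u/||u|| ≈ (0.5418, -0.5418, 0.6426) (||v_1|| = 1).

λ_1 = 9.3723,  λ_2 = 5,  λ_3 = 3.6277;  v_1 ≈ (0.5418, -0.5418, 0.6426)


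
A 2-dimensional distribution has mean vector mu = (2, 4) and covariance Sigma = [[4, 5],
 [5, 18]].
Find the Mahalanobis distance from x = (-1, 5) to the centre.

Step 1 — centre the observation: (x - mu) = (-3, 1).

Step 2 — invert Sigma. det(Sigma) = 4·18 - (5)² = 47.
  Sigma^{-1} = (1/det) · [[d, -b], [-b, a]] = [[0.383, -0.1064],
 [-0.1064, 0.0851]].

Step 3 — form the quadratic (x - mu)^T · Sigma^{-1} · (x - mu):
  Sigma^{-1} · (x - mu) = (-1.2553, 0.4043).
  (x - mu)^T · [Sigma^{-1} · (x - mu)] = (-3)·(-1.2553) + (1)·(0.4043) = 4.1702.

Step 4 — take square root: d = √(4.1702) ≈ 2.0421.

d(x, mu) = √(4.1702) ≈ 2.0421


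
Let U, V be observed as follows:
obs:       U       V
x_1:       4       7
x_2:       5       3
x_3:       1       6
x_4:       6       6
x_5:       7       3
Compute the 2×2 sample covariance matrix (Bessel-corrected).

Step 1 — column means:
  mean(U) = (4 + 5 + 1 + 6 + 7) / 5 = 23/5 = 4.6
  mean(V) = (7 + 3 + 6 + 6 + 3) / 5 = 25/5 = 5

Step 2 — sample covariance S[i,j] = (1/(n-1)) · Σ_k (x_{k,i} - mean_i) · (x_{k,j} - mean_j), with n-1 = 4.
  S[U,U] = ((-0.6)·(-0.6) + (0.4)·(0.4) + (-3.6)·(-3.6) + (1.4)·(1.4) + (2.4)·(2.4)) / 4 = 21.2/4 = 5.3
  S[U,V] = ((-0.6)·(2) + (0.4)·(-2) + (-3.6)·(1) + (1.4)·(1) + (2.4)·(-2)) / 4 = -9/4 = -2.25
  S[V,V] = ((2)·(2) + (-2)·(-2) + (1)·(1) + (1)·(1) + (-2)·(-2)) / 4 = 14/4 = 3.5

S is symmetric (S[j,i] = S[i,j]). Assembling:

S = [[5.3, -2.25],
 [-2.25, 3.5]]


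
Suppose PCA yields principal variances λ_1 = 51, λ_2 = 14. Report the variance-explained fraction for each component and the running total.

Step 1 — total variance = trace(Sigma) = Σ λ_i = 51 + 14 = 65.

Step 2 — fraction explained by component i = λ_i / Σ λ:
  PC1: 51/65 = 0.7846
  PC2: 14/65 = 0.2154

Step 3 — cumulative fraction after k components = (λ_1 + ... + λ_k) / Σ λ:
  k = 1: 51/65 = 0.7846
  k = 2: (51 + 14)/65 = 65/65 = 1

Summary (fraction, with percent):

explained: PC1 0.7846 (78.46%), PC2 0.2154 (21.54%);  cumulative: 0.7846, 1


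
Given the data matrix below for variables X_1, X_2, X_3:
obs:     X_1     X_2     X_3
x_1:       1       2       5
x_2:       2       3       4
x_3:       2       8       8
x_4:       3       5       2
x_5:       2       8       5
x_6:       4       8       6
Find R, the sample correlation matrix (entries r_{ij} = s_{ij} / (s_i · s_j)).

Step 1 — column means:
  mean(X_1) = (1 + 2 + 2 + 3 + 2 + 4) / 6 = 14/6 = 2.3333
  mean(X_2) = (2 + 3 + 8 + 5 + 8 + 8) / 6 = 34/6 = 5.6667
  mean(X_3) = (5 + 4 + 8 + 2 + 5 + 6) / 6 = 30/6 = 5

Step 2 — sample variances and covariances s[i,j] = (1/(n-1)) · Σ_k (x_{k,i} - mean_i) · (x_{k,j} - mean_j), with n-1 = 5:
  s[X_1,X_1] = ((-1.3333)·(-1.3333) + (-0.3333)·(-0.3333) + (-0.3333)·(-0.3333) + (0.6667)·(0.6667) + (-0.3333)·(-0.3333) + (1.6667)·(1.6667)) / 5 = 5.3333/5 = 1.0667
  s[X_1,X_2] = ((-1.3333)·(-3.6667) + (-0.3333)·(-2.6667) + (-0.3333)·(2.3333) + (0.6667)·(-0.6667) + (-0.3333)·(2.3333) + (1.6667)·(2.3333)) / 5 = 7.6667/5 = 1.5333
  s[X_1,X_3] = ((-1.3333)·(0) + (-0.3333)·(-1) + (-0.3333)·(3) + (0.6667)·(-3) + (-0.3333)·(0) + (1.6667)·(1)) / 5 = -1/5 = -0.2
  s[X_2,X_2] = ((-3.6667)·(-3.6667) + (-2.6667)·(-2.6667) + (2.3333)·(2.3333) + (-0.6667)·(-0.6667) + (2.3333)·(2.3333) + (2.3333)·(2.3333)) / 5 = 37.3333/5 = 7.4667
  s[X_2,X_3] = ((-3.6667)·(0) + (-2.6667)·(-1) + (2.3333)·(3) + (-0.6667)·(-3) + (2.3333)·(0) + (2.3333)·(1)) / 5 = 14/5 = 2.8
  s[X_3,X_3] = ((0)·(0) + (-1)·(-1) + (3)·(3) + (-3)·(-3) + (0)·(0) + (1)·(1)) / 5 = 20/5 = 4
  Sample standard deviations s_i = √(s[i,i]):
  s(X_1) = √(1.0667) = 1.0328
  s(X_2) = √(7.4667) = 2.7325
  s(X_3) = √(4) = 2

Step 3 — r_{ij} = s_{ij} / (s_i · s_j):
  r[X_1,X_1] = 1 (diagonal).
  r[X_1,X_2] = 1.5333 / (1.0328 · 2.7325) = 1.5333 / 2.8221 = 0.5433
  r[X_1,X_3] = -0.2 / (1.0328 · 2) = -0.2 / 2.0656 = -0.0968
  r[X_2,X_2] = 1 (diagonal).
  r[X_2,X_3] = 2.8 / (2.7325 · 2) = 2.8 / 5.465 = 0.5123
  r[X_3,X_3] = 1 (diagonal).

R is symmetric with unit diagonal. Assembling:

R = [[1, 0.5433, -0.0968],
 [0.5433, 1, 0.5123],
 [-0.0968, 0.5123, 1]]
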